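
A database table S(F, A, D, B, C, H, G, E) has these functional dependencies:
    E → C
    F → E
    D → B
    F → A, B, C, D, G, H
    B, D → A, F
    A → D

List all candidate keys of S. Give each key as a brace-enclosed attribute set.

{A}⁺ = {A, B, C, D, E, F, G, H} — all of the relation — so {A} is a candidate key.
{D}⁺ = {A, B, C, D, E, F, G, H} — all of the relation — so {D} is a candidate key.
{F}⁺ = {A, B, C, D, E, F, G, H} — all of the relation — so {F} is a candidate key.
No proper subset of any of these is a key, and no other minimal superkey exists.

{A}, {D}, {F}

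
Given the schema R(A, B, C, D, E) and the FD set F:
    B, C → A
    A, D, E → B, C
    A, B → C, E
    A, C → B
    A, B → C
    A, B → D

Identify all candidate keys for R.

{A, B}⁺ = {A, B, C, D, E} — all of the relation — so {A, B} is a candidate key.
{A, C}⁺ = {A, B, C, D, E} — all of the relation — so {A, C} is a candidate key.
{B, C}⁺ = {A, B, C, D, E} — all of the relation — so {B, C} is a candidate key.
{A, D, E}⁺ = {A, B, C, D, E} — all of the relation — so {A, D, E} is a candidate key.
These are minimal and exhaustive — every other superkey contains one of them.

{A, B}, {A, C}, {A, D, E}, {B, C}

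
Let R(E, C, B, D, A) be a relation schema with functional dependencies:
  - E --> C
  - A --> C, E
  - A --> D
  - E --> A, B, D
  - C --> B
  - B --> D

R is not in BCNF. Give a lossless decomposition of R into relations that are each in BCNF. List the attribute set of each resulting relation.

{A, C, E}; {B, C}; {B, D}

Candidate keys of the original relation: {A}, {E}.
In {A, B, C, D, E}, {C} is not a superkey ({C}⁺ restricted to this set is {B, C, D}), so split on C --> B, D into {B, C, D} and {A, C, E}.
In {B, C, D}, {B} is not a superkey ({B}⁺ restricted to this set is {B, D}), so split on B --> D into {B, D} and {B, C}.
{B, D}: every determinant is a superkey — BCNF.
{B, C}: every determinant is a superkey — BCNF.
{A, C, E}: every determinant is a superkey — BCNF.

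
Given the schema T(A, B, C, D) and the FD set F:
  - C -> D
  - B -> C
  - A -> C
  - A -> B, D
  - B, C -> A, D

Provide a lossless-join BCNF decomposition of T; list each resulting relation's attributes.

Candidate keys of the original relation: {A}, {B}.
In {A, B, C, D}, {C} is not a superkey ({C}⁺ restricted to this set is {C, D}), so split on C -> D into {C, D} and {A, B, C}.
{C, D} is in BCNF.
{A, B, C} is in BCNF.

{A, B, C}; {C, D}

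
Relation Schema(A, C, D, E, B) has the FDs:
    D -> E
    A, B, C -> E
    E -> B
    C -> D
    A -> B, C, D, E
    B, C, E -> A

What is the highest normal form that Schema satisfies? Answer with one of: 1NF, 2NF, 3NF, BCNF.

2NF

Candidate keys: {A}, {C}. Prime attributes: {A, C}.
For D -> E we have {D}⁺ = {B, D, E}; {D} is not a superkey, so BCNF fails.
D -> E determines the non-prime attribute {E} from a non-superkey — 3NF is violated.
Every candidate key is a single attribute, so no partial dependency is possible; 2NF holds.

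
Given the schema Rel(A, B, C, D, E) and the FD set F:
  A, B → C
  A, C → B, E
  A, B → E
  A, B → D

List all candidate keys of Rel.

{A, B}, {A, C}

No FD produces {A}, so it must be in every candidate key.
{A, B} is a candidate key since {A, B}⁺ = {A, B, C, D, E} covers every attribute.
{A, C} is a candidate key since {A, C}⁺ = {A, B, C, D, E} covers every attribute.
No proper subset of any of these is a key, and no other minimal superkey exists.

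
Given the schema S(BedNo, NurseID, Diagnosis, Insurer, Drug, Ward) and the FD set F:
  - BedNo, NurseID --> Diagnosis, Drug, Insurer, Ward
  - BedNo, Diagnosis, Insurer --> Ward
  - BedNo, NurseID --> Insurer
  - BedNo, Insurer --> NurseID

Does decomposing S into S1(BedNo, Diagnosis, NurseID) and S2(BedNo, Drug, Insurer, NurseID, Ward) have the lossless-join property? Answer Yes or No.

Yes

Common attributes: {BedNo, NurseID}; their closure is {BedNo, Diagnosis, Drug, Insurer, NurseID, Ward}.
Since S1 ⊆ {BedNo, Diagnosis, Drug, Insurer, NurseID, Ward}, the intersection is a superkey of S1; the decomposition is lossless.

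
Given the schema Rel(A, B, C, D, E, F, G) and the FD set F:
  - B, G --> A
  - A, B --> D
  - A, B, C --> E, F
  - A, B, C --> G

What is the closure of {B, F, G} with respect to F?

Start with {B, F, G}.
B, G --> A applies; add {A} → now {A, B, F, G}.
A, B --> D applies; add {D} → now {A, B, D, F, G}.
No further FD applies.

{A, B, D, F, G}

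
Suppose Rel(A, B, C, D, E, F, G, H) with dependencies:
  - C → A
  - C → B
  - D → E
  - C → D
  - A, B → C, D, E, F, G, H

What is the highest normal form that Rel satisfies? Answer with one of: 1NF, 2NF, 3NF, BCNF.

2NF

Candidate keys: {A, B}, {C}. Prime attributes: {A, B, C}.
For D → E we have {D}⁺ = {D, E}; {D} is not a superkey, so BCNF fails.
D → E determines the non-prime attribute {E} from a non-superkey — 3NF is violated.
Checking every proper subset of each key, none determines a non-prime attribute — 2NF is satisfied.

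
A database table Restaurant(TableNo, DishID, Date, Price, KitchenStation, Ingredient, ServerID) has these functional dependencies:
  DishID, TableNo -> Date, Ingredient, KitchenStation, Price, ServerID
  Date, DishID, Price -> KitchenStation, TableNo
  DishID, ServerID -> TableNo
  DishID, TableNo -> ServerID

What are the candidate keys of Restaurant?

Attributes never on any right-hand side: {DishID} — every candidate key must contain it.
{DishID, ServerID}⁺ = {Date, DishID, Ingredient, KitchenStation, Price, ServerID, TableNo}, which is every attribute, so {DishID, ServerID} is a candidate key.
{DishID, TableNo}⁺ = {Date, DishID, Ingredient, KitchenStation, Price, ServerID, TableNo}, which is every attribute, so {DishID, TableNo} is a candidate key.
{Date, DishID, Price}⁺ = {Date, DishID, Ingredient, KitchenStation, Price, ServerID, TableNo}, which is every attribute, so {Date, DishID, Price} is a candidate key.
Any other superkey properly contains one of these, so there are no further candidate keys.

{Date, DishID, Price}, {DishID, ServerID}, {DishID, TableNo}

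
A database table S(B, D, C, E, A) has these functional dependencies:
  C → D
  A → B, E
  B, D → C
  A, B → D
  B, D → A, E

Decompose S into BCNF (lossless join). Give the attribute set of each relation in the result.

{A, B, C, E}; {C, D}

Candidate keys of the original relation: {A}, {B, C}, {B, D}.
In {A, B, C, D, E}, {C} is not a superkey ({C}⁺ restricted to this set is {C, D}), so split on C → D into {C, D} and {A, B, C, E}.
{C, D}: every determinant is a superkey — BCNF.
{A, B, C, E}: every determinant is a superkey — BCNF.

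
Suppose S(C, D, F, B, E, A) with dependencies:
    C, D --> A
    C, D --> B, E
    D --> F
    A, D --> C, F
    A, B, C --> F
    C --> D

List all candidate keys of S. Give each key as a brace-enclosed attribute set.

{A, D}, {C}

Closure of {C} is {A, B, C, D, E, F}, the whole schema; {C} is a candidate key.
Closure of {A, D} is {A, B, C, D, E, F}, the whole schema; {A, D} is a candidate key.
No proper subset of any of these is a key, and no other minimal superkey exists.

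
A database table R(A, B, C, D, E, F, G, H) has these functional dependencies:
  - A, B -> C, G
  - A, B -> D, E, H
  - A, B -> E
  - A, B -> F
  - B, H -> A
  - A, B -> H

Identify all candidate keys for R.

{A, B}, {B, H}

No FD produces {B}, so it must be in every candidate key.
{A, B}⁺ = {A, B, C, D, E, F, G, H} — all of the relation — so {A, B} is a candidate key.
{B, H}⁺ = {A, B, C, D, E, F, G, H} — all of the relation — so {B, H} is a candidate key.
No proper subset of any of these is a key, and no other minimal superkey exists.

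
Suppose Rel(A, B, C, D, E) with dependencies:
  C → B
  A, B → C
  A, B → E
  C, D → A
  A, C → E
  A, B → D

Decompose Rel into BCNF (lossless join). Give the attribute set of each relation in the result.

{A, C, D, E}; {B, C}

Candidate keys of the original relation: {A, B}, {A, C}, {C, D}.
In {A, B, C, D, E}, {C} is not a superkey ({C}⁺ restricted to this set is {B, C}), so split on C → B into {B, C} and {A, C, D, E}.
{B, C}: every determinant is a superkey — BCNF.
{A, C, D, E}: every determinant is a superkey — BCNF.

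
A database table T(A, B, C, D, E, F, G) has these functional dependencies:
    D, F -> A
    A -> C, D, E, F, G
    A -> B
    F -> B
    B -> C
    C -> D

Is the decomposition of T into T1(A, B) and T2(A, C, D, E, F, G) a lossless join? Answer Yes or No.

Common attributes: {A}; their closure is {A, B, C, D, E, F, G}.
This includes all of T1, so the common attributes are a superkey of T1 — the join is lossless.

Yes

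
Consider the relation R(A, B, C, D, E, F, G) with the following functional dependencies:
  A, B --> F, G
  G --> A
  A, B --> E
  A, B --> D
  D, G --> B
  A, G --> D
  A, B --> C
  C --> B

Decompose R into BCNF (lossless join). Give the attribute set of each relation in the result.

Candidate keys of the original relation: {A, B}, {A, C}, {G}.
In {A, B, C, D, E, F, G}, {C} is not a superkey ({C}⁺ restricted to this set is {B, C}), so split on C --> B into {B, C} and {A, C, D, E, F, G}.
{B, C} has no BCNF violation.
{A, C, D, E, F, G} has no BCNF violation.

{A, C, D, E, F, G}; {B, C}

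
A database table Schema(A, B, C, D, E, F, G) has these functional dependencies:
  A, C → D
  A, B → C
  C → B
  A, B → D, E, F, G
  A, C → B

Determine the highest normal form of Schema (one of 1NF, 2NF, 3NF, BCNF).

3NF

Candidate keys: {A, B}, {A, C}. Prime attributes: {A, B, C}.
C → B: {C}⁺ = {B, C}, which is not all of the attributes, so the left side is not a superkey — BCNF is violated.
But every attribute on its right side ({B}) is prime, and the same holds for every other non-superkey FD, so 3NF still holds.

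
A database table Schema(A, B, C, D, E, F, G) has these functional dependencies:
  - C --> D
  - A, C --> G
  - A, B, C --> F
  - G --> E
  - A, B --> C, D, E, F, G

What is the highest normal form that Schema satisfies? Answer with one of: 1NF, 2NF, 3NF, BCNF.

Candidate key: {A, B}. Prime attributes: {A, B}.
C --> D breaks BCNF: {C}⁺ = {C, D}, so {C} is not a superkey.
C --> D has non-prime {D} on the right and a non-superkey on the left, so 3NF fails.
Checking every proper subset of each key, none determines a non-prime attribute — 2NF is satisfied.

2NF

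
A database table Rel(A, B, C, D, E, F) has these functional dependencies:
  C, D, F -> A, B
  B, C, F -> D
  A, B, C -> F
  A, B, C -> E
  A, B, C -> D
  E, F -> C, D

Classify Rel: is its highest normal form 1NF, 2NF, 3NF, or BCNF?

Candidate keys: {A, B, C}, {B, C, F}, {C, D, F}, {E, F}. Prime attributes: {A, B, C, D, E, F}.
Every FD has a superkey on the left, so the relation is in BCNF.

BCNF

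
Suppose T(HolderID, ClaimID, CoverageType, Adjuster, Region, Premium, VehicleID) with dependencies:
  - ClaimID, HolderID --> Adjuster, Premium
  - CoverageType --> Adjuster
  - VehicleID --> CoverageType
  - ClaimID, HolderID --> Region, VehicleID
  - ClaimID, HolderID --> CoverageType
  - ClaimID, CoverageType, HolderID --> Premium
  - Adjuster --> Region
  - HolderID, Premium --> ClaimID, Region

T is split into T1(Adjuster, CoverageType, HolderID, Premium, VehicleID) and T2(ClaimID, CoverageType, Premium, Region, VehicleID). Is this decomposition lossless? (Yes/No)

No

T1 ∩ T2 = {CoverageType, Premium, VehicleID}; its closure under F is {Adjuster, CoverageType, Premium, Region, VehicleID}.
Neither T1 nor T2 is contained in that closure, so the decomposition is lossy.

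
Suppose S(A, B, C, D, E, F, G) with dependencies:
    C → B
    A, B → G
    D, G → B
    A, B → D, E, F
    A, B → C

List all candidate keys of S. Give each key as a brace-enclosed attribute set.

No FD produces {A}, so it must be in every candidate key.
Closure of {A, B} is {A, B, C, D, E, F, G}, the whole schema; {A, B} is a candidate key.
Closure of {A, C} is {A, B, C, D, E, F, G}, the whole schema; {A, C} is a candidate key.
Closure of {A, D, G} is {A, B, C, D, E, F, G}, the whole schema; {A, D, G} is a candidate key.
These are minimal and exhaustive — every other superkey contains one of them.

{A, B}, {A, C}, {A, D, G}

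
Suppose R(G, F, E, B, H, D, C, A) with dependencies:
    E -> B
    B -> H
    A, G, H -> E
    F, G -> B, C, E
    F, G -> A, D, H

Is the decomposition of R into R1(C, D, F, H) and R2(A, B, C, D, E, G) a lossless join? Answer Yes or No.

No

The shared attributes are {C, D} and {C, D}⁺ = {C, D}.
Neither R1 nor R2 is contained in that closure, so the decomposition is lossy.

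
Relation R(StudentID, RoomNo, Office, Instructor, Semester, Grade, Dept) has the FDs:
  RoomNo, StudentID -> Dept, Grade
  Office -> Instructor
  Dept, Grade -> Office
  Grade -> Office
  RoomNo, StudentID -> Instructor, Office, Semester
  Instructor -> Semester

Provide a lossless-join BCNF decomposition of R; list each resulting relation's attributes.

Candidate key of the original relation: {RoomNo, StudentID}.
In {Dept, Grade, Instructor, Office, RoomNo, Semester, StudentID}, {Office} is not a superkey ({Office}⁺ restricted to this set is {Instructor, Office, Semester}), so split on Office -> Instructor, Semester into {Instructor, Office, Semester} and {Dept, Grade, Office, RoomNo, StudentID}.
In {Instructor, Office, Semester}, {Instructor} is not a superkey ({Instructor}⁺ restricted to this set is {Instructor, Semester}), so split on Instructor -> Semester into {Instructor, Semester} and {Instructor, Office}.
{Instructor, Semester} is in BCNF.
{Instructor, Office} is in BCNF.
In {Dept, Grade, Office, RoomNo, StudentID}, {Dept, Grade} is not a superkey ({Dept, Grade}⁺ restricted to this set is {Dept, Grade, Office}), so split on Dept, Grade -> Office into {Dept, Grade, Office} and {Dept, Grade, RoomNo, StudentID}.
In {Dept, Grade, Office}, {Grade} is not a superkey ({Grade}⁺ restricted to this set is {Grade, Office}), so split on Grade -> Office into {Grade, Office} and {Dept, Grade}.
{Grade, Office} is in BCNF.
{Dept, Grade} is in BCNF.
{Dept, Grade, RoomNo, StudentID} is in BCNF.

{Dept, Grade, RoomNo, StudentID}; {Grade, Office}; {Instructor, Office}; {Instructor, Semester}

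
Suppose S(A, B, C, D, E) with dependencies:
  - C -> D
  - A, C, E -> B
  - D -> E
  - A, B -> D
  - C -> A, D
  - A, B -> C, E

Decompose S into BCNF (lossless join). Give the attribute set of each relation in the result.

Candidate keys of the original relation: {A, B}, {C}.
{A, B, C, D, E}: {D} determines {D, E} here but is not a superkey — split on D -> E, giving {D, E} and {A, B, C, D}.
{D, E} is in BCNF.
{A, B, C, D} is in BCNF.

{A, B, C, D}; {D, E}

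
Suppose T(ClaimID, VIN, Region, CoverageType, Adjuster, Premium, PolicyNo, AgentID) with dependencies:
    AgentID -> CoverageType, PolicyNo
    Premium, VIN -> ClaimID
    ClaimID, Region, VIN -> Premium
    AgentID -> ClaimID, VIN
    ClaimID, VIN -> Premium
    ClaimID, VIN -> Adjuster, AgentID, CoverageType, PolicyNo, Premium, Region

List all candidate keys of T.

{AgentID} is a candidate key since {AgentID}⁺ = {Adjuster, AgentID, ClaimID, CoverageType, PolicyNo, Premium, Region, VIN} covers every attribute.
{ClaimID, VIN} is a candidate key since {ClaimID, VIN}⁺ = {Adjuster, AgentID, ClaimID, CoverageType, PolicyNo, Premium, Region, VIN} covers every attribute.
{Premium, VIN} is a candidate key since {Premium, VIN}⁺ = {Adjuster, AgentID, ClaimID, CoverageType, PolicyNo, Premium, Region, VIN} covers every attribute.
Any other superkey properly contains one of these, so there are no further candidate keys.

{AgentID}, {ClaimID, VIN}, {Premium, VIN}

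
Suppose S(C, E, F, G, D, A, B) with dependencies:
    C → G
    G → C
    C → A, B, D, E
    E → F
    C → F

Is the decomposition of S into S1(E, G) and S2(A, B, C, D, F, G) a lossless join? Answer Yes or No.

Yes

The shared attributes are {G} and {G}⁺ = {A, B, C, D, E, F, G}.
Since S1 ⊆ {A, B, C, D, E, F, G}, the intersection is a superkey of S1; the decomposition is lossless.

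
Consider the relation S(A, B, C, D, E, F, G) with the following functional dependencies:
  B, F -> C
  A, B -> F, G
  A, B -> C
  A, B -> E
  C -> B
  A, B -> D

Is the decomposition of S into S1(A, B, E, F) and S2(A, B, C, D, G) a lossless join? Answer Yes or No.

Yes

The shared attributes are {A, B} and {A, B}⁺ = {A, B, C, D, E, F, G}.
This includes all of S1, so the common attributes are a superkey of S1 — the join is lossless.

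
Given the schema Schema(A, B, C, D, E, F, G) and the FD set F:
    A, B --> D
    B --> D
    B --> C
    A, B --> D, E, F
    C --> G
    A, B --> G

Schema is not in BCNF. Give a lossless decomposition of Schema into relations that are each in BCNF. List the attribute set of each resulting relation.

{A, B, E, F}; {B, C, D}; {C, G}

Candidate key of the original relation: {A, B}.
Within {A, B, C, D, E, F, G}: {B}⁺ ∩ {A, B, C, D, E, F, G} = {B, C, D, G}, not the whole set, so B --> C, D, G violates BCNF; decompose into {B, C, D, G} and {A, B, E, F}.
Within {B, C, D, G}: {C}⁺ ∩ {B, C, D, G} = {C, G}, not the whole set, so C --> G violates BCNF; decompose into {C, G} and {B, C, D}.
{C, G} has no BCNF violation.
{B, C, D} has no BCNF violation.
{A, B, E, F} has no BCNF violation.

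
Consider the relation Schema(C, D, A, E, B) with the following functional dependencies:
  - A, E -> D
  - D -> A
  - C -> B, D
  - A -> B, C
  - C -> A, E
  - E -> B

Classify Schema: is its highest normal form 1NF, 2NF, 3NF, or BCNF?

Candidate keys: {A}, {C}, {D}. Prime attributes: {A, C, D}.
For E -> B we have {E}⁺ = {B, E}; {E} is not a superkey, so BCNF fails.
E -> B has non-prime {B} on the right and a non-superkey on the left, so 3NF fails.
With only single-attribute keys there can be no partial dependency, so 2NF holds.

2NF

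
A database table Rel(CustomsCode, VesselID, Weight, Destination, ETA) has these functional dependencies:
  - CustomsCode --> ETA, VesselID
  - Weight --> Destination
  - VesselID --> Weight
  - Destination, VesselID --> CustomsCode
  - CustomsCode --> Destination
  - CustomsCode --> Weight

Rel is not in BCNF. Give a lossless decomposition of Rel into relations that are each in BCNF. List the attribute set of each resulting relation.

Candidate keys of the original relation: {CustomsCode}, {VesselID}.
Within {CustomsCode, Destination, ETA, VesselID, Weight}: {Weight}⁺ ∩ {CustomsCode, Destination, ETA, VesselID, Weight} = {Destination, Weight}, not the whole set, so Weight --> Destination violates BCNF; decompose into {Destination, Weight} and {CustomsCode, ETA, VesselID, Weight}.
{Destination, Weight} has no BCNF violation.
{CustomsCode, ETA, VesselID, Weight} has no BCNF violation.

{CustomsCode, ETA, VesselID, Weight}; {Destination, Weight}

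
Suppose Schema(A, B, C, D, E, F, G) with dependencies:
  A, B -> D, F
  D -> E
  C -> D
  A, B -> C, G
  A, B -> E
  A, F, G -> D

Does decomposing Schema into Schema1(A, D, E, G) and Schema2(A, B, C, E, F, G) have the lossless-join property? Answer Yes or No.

No

Schema1 ∩ Schema2 = {A, E, G}; its closure under F is {A, E, G}.
The closure covers neither Schema1 nor Schema2 entirely; the join is not lossless.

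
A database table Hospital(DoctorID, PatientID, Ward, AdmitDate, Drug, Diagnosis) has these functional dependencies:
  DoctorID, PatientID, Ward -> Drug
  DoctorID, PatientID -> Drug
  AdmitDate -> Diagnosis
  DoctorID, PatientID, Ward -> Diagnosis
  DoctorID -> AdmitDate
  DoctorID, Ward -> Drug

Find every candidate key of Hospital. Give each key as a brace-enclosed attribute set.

Attributes never on any right-hand side: {DoctorID, PatientID, Ward} — every candidate key must contain all of them.
{DoctorID, PatientID, Ward} is a candidate key since {DoctorID, PatientID, Ward}⁺ = {AdmitDate, Diagnosis, DoctorID, Drug, PatientID, Ward} covers every attribute.
No smaller or unrelated set reaches every attribute, so there are no other keys.

{DoctorID, PatientID, Ward}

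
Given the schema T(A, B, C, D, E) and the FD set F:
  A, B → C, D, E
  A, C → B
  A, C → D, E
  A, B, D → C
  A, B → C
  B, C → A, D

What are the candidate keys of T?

{A, B}, {A, C}, {B, C}

Closure of {A, B} is {A, B, C, D, E}, the whole schema; {A, B} is a candidate key.
Closure of {A, C} is {A, B, C, D, E}, the whole schema; {A, C} is a candidate key.
Closure of {B, C} is {A, B, C, D, E}, the whole schema; {B, C} is a candidate key.
No proper subset of any of these is a key, and no other minimal superkey exists.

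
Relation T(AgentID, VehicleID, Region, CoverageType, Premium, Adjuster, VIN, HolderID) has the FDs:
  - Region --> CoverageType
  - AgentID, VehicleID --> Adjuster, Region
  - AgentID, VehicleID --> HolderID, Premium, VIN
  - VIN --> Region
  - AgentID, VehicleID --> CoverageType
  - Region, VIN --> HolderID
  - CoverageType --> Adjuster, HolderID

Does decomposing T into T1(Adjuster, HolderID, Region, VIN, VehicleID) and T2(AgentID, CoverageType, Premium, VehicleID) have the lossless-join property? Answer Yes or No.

No

The shared attributes are {VehicleID} and {VehicleID}⁺ = {VehicleID}.
Neither T1 nor T2 is contained in that closure, so the decomposition is lossy.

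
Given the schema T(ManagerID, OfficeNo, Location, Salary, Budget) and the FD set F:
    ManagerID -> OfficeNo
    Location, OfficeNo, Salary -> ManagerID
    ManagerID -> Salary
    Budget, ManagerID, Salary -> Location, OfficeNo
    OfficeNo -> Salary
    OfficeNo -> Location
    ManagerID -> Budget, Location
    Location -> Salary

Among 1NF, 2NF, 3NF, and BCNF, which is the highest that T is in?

Candidate keys: {ManagerID}, {OfficeNo}. Prime attributes: {ManagerID, OfficeNo}.
Location -> Salary: {Location}⁺ = {Location, Salary}, which is not all of the attributes, so the left side is not a superkey — BCNF is violated.
Location -> Salary determines the non-prime attribute {Salary} from a non-superkey — 3NF is violated.
All keys have size 1, which rules out partial dependencies — 2NF is satisfied.

2NF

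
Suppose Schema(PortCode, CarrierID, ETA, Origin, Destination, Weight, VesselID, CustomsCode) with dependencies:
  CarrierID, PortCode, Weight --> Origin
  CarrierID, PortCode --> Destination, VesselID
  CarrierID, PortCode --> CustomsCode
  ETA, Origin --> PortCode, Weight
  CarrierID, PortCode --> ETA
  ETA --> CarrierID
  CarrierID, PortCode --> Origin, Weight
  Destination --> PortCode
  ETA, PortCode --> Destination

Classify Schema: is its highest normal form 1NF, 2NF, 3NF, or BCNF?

Candidate keys: {CarrierID, Destination}, {CarrierID, PortCode}, {Destination, ETA}, {ETA, Origin}, {ETA, PortCode}. Prime attributes: {CarrierID, Destination, ETA, Origin, PortCode}.
ETA --> CarrierID: {ETA}⁺ = {CarrierID, ETA}, which is not all of the attributes, so the left side is not a superkey — BCNF is violated.
Its right-hand attributes {CarrierID} are all prime, as are those of every other non-superkey FD — the relation is in 3NF.

3NF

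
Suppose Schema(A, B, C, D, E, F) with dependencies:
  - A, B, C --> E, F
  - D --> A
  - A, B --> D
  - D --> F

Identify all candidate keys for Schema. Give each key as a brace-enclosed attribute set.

No FD produces {B, C}, so they must be in every candidate key.
Closure of {A, B, C} is {A, B, C, D, E, F}, the whole schema; {A, B, C} is a candidate key.
Closure of {B, C, D} is {A, B, C, D, E, F}, the whole schema; {B, C, D} is a candidate key.
Any other superkey properly contains one of these, so there are no further candidate keys.

{A, B, C}, {B, C, D}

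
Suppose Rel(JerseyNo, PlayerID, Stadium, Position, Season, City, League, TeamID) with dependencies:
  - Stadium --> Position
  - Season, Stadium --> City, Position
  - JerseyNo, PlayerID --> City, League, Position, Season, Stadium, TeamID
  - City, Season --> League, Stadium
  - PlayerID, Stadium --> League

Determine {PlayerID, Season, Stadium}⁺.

Start with {PlayerID, Season, Stadium}.
Stadium --> Position applies; add {Position} → now {PlayerID, Position, Season, Stadium}.
Season, Stadium --> City, Position applies; add {City} → now {City, PlayerID, Position, Season, Stadium}.
City, Season --> League, Stadium applies; add {League} → now {City, League, PlayerID, Position, Season, Stadium}.
No further FD applies.

{City, League, PlayerID, Position, Season, Stadium}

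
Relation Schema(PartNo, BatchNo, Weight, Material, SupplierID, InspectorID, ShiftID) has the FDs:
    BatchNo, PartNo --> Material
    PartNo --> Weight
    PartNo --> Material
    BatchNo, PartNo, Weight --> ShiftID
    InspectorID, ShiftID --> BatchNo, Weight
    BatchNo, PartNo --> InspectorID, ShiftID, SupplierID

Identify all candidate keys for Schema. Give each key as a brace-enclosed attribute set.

Attributes never on any right-hand side: {PartNo} — every candidate key must contain it.
Closure of {BatchNo, PartNo} is {BatchNo, InspectorID, Material, PartNo, ShiftID, SupplierID, Weight}, the whole schema; {BatchNo, PartNo} is a candidate key.
Closure of {InspectorID, PartNo, ShiftID} is {BatchNo, InspectorID, Material, PartNo, ShiftID, SupplierID, Weight}, the whole schema; {InspectorID, PartNo, ShiftID} is a candidate key.
No proper subset of any of these is a key, and no other minimal superkey exists.

{BatchNo, PartNo}, {InspectorID, PartNo, ShiftID}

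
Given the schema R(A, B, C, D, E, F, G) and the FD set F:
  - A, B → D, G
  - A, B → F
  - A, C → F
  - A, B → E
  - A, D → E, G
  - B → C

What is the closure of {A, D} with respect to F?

Start with {A, D}.
A, D → E, G applies; add {E, G} → now {A, D, E, G}.
No further FD applies.

{A, D, E, G}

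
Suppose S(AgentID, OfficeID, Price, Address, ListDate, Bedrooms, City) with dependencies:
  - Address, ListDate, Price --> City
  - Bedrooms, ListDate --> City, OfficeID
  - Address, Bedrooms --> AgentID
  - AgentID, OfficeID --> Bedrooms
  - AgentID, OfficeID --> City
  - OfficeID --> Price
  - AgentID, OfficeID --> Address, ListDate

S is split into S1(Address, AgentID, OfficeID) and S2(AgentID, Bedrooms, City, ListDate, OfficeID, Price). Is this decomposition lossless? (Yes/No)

Yes

S1 ∩ S2 = {AgentID, OfficeID}; its closure under F is {Address, AgentID, Bedrooms, City, ListDate, OfficeID, Price}.
This includes all of S1, so the common attributes are a superkey of S1 — the join is lossless.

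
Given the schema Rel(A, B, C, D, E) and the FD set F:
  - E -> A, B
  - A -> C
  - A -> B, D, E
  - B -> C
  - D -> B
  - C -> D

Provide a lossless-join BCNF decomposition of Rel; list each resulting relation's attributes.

{A, B, E}; {B, C, D}

Candidate keys of the original relation: {A}, {E}.
Within {A, B, C, D, E}: {B}⁺ ∩ {A, B, C, D, E} = {B, C, D}, not the whole set, so B -> C, D violates BCNF; decompose into {B, C, D} and {A, B, E}.
{B, C, D} is in BCNF.
{A, B, E} is in BCNF.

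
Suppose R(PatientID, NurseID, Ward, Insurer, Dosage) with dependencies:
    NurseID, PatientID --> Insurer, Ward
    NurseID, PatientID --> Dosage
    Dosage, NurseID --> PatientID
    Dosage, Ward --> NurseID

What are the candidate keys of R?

{Dosage, NurseID}, {Dosage, Ward}, {NurseID, PatientID}

{Dosage, NurseID}⁺ = {Dosage, Insurer, NurseID, PatientID, Ward} — all of the relation — so {Dosage, NurseID} is a candidate key.
{Dosage, Ward}⁺ = {Dosage, Insurer, NurseID, PatientID, Ward} — all of the relation — so {Dosage, Ward} is a candidate key.
{NurseID, PatientID}⁺ = {Dosage, Insurer, NurseID, PatientID, Ward} — all of the relation — so {NurseID, PatientID} is a candidate key.
Any other superkey properly contains one of these, so there are no further candidate keys.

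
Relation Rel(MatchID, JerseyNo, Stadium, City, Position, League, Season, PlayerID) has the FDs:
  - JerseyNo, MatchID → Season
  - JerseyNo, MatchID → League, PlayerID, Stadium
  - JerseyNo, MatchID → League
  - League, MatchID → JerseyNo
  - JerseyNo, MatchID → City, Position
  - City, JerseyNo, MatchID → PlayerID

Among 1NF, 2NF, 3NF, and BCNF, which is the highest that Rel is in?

Candidate keys: {JerseyNo, MatchID}, {League, MatchID}. Prime attributes: {JerseyNo, League, MatchID}.
The left-hand side of every FD is a superkey, so BCNF is satisfied.

BCNF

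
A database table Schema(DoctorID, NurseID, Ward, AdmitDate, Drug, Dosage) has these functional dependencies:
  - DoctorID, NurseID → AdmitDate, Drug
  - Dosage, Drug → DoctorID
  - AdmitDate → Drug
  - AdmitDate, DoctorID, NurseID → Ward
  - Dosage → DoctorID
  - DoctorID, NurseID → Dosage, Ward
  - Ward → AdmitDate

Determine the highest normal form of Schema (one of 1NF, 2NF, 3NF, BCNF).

2NF

Candidate keys: {DoctorID, NurseID}, {Dosage, NurseID}. Prime attributes: {DoctorID, Dosage, NurseID}.
For Dosage, Drug → DoctorID we have {Dosage, Drug}⁺ = {DoctorID, Dosage, Drug}; {Dosage, Drug} is not a superkey, so BCNF fails.
AdmitDate → Drug has non-prime {Drug} on the right and a non-superkey on the left, so 3NF fails.
Checking every proper subset of each key, none determines a non-prime attribute — 2NF is satisfied.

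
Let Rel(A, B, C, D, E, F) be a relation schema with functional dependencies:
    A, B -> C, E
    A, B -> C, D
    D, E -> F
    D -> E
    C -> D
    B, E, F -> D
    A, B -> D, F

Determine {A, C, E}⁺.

Start with {A, C, E}.
C -> D applies; add {D} → now {A, C, D, E}.
D, E -> F applies; add {F} → now {A, C, D, E, F}.
No further FD applies.

{A, C, D, E, F}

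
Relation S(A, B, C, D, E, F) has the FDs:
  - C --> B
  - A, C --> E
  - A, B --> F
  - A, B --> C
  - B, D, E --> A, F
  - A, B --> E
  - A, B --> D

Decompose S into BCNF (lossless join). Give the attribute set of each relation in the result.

Candidate keys of the original relation: {A, B}, {A, C}, {B, D, E}, {C, D, E}.
Within {A, B, C, D, E, F}: {C}⁺ ∩ {A, B, C, D, E, F} = {B, C}, not the whole set, so C --> B violates BCNF; decompose into {B, C} and {A, C, D, E, F}.
{B, C} has no BCNF violation.
{A, C, D, E, F} has no BCNF violation.

{A, C, D, E, F}; {B, C}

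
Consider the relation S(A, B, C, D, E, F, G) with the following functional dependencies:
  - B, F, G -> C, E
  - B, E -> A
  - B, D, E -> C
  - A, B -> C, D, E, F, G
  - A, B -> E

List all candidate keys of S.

{A, B}, {B, E}, {B, F, G}

Attributes never on any right-hand side: {B} — every candidate key must contain it.
{A, B} is a candidate key since {A, B}⁺ = {A, B, C, D, E, F, G} covers every attribute.
{B, E} is a candidate key since {B, E}⁺ = {A, B, C, D, E, F, G} covers every attribute.
{B, F, G} is a candidate key since {B, F, G}⁺ = {A, B, C, D, E, F, G} covers every attribute.
Any other superkey properly contains one of these, so there are no further candidate keys.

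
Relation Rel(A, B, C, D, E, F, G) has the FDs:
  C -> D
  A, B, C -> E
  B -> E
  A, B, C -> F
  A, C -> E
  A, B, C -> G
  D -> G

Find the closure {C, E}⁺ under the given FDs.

Start with {C, E}.
C -> D applies; add {D} → now {C, D, E}.
D -> G applies; add {G} → now {C, D, E, G}.
No further FD applies.

{C, D, E, G}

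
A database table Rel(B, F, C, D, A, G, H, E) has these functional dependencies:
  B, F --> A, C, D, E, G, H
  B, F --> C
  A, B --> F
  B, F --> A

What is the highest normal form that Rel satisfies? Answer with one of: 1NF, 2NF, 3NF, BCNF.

BCNF

Candidate keys: {A, B}, {B, F}. Prime attributes: {A, B, F}.
Every FD has a superkey on the left, so the relation is in BCNF.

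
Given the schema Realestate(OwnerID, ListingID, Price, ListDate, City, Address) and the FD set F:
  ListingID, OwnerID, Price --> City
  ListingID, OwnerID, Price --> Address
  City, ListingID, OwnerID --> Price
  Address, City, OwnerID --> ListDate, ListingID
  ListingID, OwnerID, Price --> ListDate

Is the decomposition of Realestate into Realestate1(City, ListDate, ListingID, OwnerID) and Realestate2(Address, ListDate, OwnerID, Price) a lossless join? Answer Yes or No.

No

Realestate1 ∩ Realestate2 = {ListDate, OwnerID}; its closure under F is {ListDate, OwnerID}.
Neither Realestate1 nor Realestate2 is contained in that closure, so the decomposition is lossy.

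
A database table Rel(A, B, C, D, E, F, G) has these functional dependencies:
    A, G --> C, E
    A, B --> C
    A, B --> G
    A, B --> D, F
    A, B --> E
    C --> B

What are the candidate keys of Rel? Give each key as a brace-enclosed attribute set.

Attributes never on any right-hand side: {A} — every candidate key must contain it.
{A, B} is a candidate key since {A, B}⁺ = {A, B, C, D, E, F, G} covers every attribute.
{A, C} is a candidate key since {A, C}⁺ = {A, B, C, D, E, F, G} covers every attribute.
{A, G} is a candidate key since {A, G}⁺ = {A, B, C, D, E, F, G} covers every attribute.
Any other superkey properly contains one of these, so there are no further candidate keys.

{A, B}, {A, C}, {A, G}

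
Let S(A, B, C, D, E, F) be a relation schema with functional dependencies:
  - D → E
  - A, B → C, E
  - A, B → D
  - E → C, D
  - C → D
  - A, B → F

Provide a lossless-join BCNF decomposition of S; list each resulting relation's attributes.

Candidate key of the original relation: {A, B}.
Within {A, B, C, D, E, F}: {D}⁺ ∩ {A, B, C, D, E, F} = {C, D, E}, not the whole set, so D → C, E violates BCNF; decompose into {C, D, E} and {A, B, D, F}.
{C, D, E}: every determinant is a superkey — BCNF.
{A, B, D, F}: every determinant is a superkey — BCNF.

{A, B, D, F}; {C, D, E}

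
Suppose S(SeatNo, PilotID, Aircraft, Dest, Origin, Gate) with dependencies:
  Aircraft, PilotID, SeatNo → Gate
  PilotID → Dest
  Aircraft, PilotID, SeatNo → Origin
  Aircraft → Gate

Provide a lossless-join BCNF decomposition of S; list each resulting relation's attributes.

{Aircraft, Gate}; {Aircraft, Origin, PilotID, SeatNo}; {Dest, PilotID}

Candidate key of the original relation: {Aircraft, PilotID, SeatNo}.
{Aircraft, Dest, Gate, Origin, PilotID, SeatNo}: {PilotID} determines {Dest, PilotID} here but is not a superkey — split on PilotID → Dest, giving {Dest, PilotID} and {Aircraft, Gate, Origin, PilotID, SeatNo}.
{Dest, PilotID}: every determinant is a superkey — BCNF.
{Aircraft, Gate, Origin, PilotID, SeatNo}: {Aircraft} determines {Aircraft, Gate} here but is not a superkey — split on Aircraft → Gate, giving {Aircraft, Gate} and {Aircraft, Origin, PilotID, SeatNo}.
{Aircraft, Gate}: every determinant is a superkey — BCNF.
{Aircraft, Origin, PilotID, SeatNo}: every determinant is a superkey — BCNF.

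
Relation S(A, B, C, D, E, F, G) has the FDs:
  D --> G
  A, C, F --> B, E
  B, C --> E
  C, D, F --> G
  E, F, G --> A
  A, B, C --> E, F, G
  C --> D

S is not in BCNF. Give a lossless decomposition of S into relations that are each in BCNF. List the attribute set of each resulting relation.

Candidate keys of the original relation: {A, B, C}, {A, C, F}, {B, C, F}, {C, E, F}.
In {A, B, C, D, E, F, G}, {D} is not a superkey ({D}⁺ restricted to this set is {D, G}), so split on D --> G into {D, G} and {A, B, C, D, E, F}.
{D, G} has no BCNF violation.
In {A, B, C, D, E, F}, {B, C} is not a superkey ({B, C}⁺ restricted to this set is {B, C, D, E}), so split on B, C --> D, E into {B, C, D, E} and {A, B, C, F}.
In {B, C, D, E}, {C} is not a superkey ({C}⁺ restricted to this set is {C, D}), so split on C --> D into {C, D} and {B, C, E}.
{C, D} has no BCNF violation.
{B, C, E} has no BCNF violation.
{A, B, C, F} has no BCNF violation.

{A, B, C, F}; {B, C, E}; {C, D}; {D, G}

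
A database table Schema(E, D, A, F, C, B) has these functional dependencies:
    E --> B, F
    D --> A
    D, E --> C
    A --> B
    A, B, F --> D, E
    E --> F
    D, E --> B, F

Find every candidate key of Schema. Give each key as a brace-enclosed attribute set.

{A, E}⁺ = {A, B, C, D, E, F} — all of the relation — so {A, E} is a candidate key.
{A, F}⁺ = {A, B, C, D, E, F} — all of the relation — so {A, F} is a candidate key.
{D, E}⁺ = {A, B, C, D, E, F} — all of the relation — so {D, E} is a candidate key.
{D, F}⁺ = {A, B, C, D, E, F} — all of the relation — so {D, F} is a candidate key.
Any other superkey properly contains one of these, so there are no further candidate keys.

{A, E}, {A, F}, {D, E}, {D, F}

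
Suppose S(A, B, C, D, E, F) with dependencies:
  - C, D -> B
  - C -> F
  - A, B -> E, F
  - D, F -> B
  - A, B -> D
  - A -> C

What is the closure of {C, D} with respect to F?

{B, C, D, F}

Start with {C, D}.
C, D -> B applies; add {B} → now {B, C, D}.
C -> F applies; add {F} → now {B, C, D, F}.
No further FD applies.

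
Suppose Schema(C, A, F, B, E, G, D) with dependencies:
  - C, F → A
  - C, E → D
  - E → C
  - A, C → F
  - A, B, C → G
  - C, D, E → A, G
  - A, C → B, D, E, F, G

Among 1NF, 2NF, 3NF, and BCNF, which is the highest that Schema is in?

Candidate keys: {A, C}, {C, F}, {E}. Prime attributes: {A, C, E, F}.
The left-hand side of every FD is a superkey, so BCNF is satisfied.

BCNF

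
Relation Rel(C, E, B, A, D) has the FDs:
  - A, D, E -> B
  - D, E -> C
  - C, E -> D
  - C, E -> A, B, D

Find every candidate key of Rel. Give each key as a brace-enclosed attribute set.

Attributes never on any right-hand side: {E} — every candidate key must contain it.
Closure of {C, E} is {A, B, C, D, E}, the whole schema; {C, E} is a candidate key.
Closure of {D, E} is {A, B, C, D, E}, the whole schema; {D, E} is a candidate key.
No proper subset of any of these is a key, and no other minimal superkey exists.

{C, E}, {D, E}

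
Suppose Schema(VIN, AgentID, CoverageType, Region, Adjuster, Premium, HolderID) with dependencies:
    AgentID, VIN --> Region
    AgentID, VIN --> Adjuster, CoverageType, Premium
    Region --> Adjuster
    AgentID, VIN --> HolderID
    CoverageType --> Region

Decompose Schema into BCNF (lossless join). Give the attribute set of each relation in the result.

Candidate key of the original relation: {AgentID, VIN}.
Within {Adjuster, AgentID, CoverageType, HolderID, Premium, Region, VIN}: {Region}⁺ ∩ {Adjuster, AgentID, CoverageType, HolderID, Premium, Region, VIN} = {Adjuster, Region}, not the whole set, so Region --> Adjuster violates BCNF; decompose into {Adjuster, Region} and {AgentID, CoverageType, HolderID, Premium, Region, VIN}.
{Adjuster, Region}: every determinant is a superkey — BCNF.
Within {AgentID, CoverageType, HolderID, Premium, Region, VIN}: {CoverageType}⁺ ∩ {AgentID, CoverageType, HolderID, Premium, Region, VIN} = {CoverageType, Region}, not the whole set, so CoverageType --> Region violates BCNF; decompose into {CoverageType, Region} and {AgentID, CoverageType, HolderID, Premium, VIN}.
{CoverageType, Region}: every determinant is a superkey — BCNF.
{AgentID, CoverageType, HolderID, Premium, VIN}: every determinant is a superkey — BCNF.

{Adjuster, Region}; {AgentID, CoverageType, HolderID, Premium, VIN}; {CoverageType, Region}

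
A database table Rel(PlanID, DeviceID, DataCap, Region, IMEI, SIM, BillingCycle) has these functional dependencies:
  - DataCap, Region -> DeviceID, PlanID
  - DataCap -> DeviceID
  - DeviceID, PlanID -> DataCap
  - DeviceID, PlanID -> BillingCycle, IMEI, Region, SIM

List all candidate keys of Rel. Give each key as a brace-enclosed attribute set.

Closure of {DataCap, PlanID} is {BillingCycle, DataCap, DeviceID, IMEI, PlanID, Region, SIM}, the whole schema; {DataCap, PlanID} is a candidate key.
Closure of {DataCap, Region} is {BillingCycle, DataCap, DeviceID, IMEI, PlanID, Region, SIM}, the whole schema; {DataCap, Region} is a candidate key.
Closure of {DeviceID, PlanID} is {BillingCycle, DataCap, DeviceID, IMEI, PlanID, Region, SIM}, the whole schema; {DeviceID, PlanID} is a candidate key.
These are minimal and exhaustive — every other superkey contains one of them.

{DataCap, PlanID}, {DataCap, Region}, {DeviceID, PlanID}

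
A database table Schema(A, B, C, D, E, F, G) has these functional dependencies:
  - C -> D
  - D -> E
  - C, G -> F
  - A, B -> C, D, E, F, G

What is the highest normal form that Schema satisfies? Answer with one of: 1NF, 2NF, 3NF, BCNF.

2NF

Candidate key: {A, B}. Prime attributes: {A, B}.
For C -> D we have {C}⁺ = {C, D, E}; {C} is not a superkey, so BCNF fails.
C -> D determines the non-prime attribute {D} from a non-superkey — 3NF is violated.
No proper subset of a key has a non-prime attribute in its closure, so there is no partial dependency; 2NF holds.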